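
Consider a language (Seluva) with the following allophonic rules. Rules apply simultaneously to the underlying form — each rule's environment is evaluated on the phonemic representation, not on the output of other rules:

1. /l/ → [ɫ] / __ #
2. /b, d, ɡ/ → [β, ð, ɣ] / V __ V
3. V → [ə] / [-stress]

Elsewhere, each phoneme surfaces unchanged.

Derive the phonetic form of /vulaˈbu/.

/u/ — between /v/ and /l/, in an unstressed syllable — surfaces as [ə] (rule 3).
/l/ (between /u/ and /a/) fails the environment for rule 1, so it stays [l].
/a/ (between /l/ and /b/): in an unstressed syllable, so rule 3 applies → [ə].
Rule 2 applies to /b/ (between /a/ and /u/: between two vowels) → [β].
/u/ — word-final; rule 3 does not apply here → [u].

[vələˈβu]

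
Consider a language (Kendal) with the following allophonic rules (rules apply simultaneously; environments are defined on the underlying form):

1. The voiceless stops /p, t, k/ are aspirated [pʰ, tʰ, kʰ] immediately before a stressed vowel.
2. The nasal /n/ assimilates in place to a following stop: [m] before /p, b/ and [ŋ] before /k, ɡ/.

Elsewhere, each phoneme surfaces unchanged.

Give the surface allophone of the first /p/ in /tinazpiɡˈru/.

/p/ (between /z/ and /i/) fails the environment for rule 1, so it stays [p].

[p]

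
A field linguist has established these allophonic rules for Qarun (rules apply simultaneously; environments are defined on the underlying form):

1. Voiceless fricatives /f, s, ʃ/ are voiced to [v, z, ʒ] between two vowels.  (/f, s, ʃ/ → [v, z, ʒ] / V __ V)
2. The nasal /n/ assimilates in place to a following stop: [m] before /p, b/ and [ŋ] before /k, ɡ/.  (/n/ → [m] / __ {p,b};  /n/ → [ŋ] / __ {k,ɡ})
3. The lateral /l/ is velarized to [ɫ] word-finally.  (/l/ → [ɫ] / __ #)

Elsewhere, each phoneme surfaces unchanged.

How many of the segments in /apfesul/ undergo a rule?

2

Segments that undergo a rule: /s/ → [z] (rule 1); /l/ → [ɫ] (rule 3).
All other segments surface unchanged.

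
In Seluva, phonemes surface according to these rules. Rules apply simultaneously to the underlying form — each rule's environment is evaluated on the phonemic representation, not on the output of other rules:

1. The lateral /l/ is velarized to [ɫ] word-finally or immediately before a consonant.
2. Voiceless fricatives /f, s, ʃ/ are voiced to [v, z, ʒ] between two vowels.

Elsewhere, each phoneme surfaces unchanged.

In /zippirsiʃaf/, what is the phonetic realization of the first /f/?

/f/ — word-final; rule 2 does not apply here → [f].

[f]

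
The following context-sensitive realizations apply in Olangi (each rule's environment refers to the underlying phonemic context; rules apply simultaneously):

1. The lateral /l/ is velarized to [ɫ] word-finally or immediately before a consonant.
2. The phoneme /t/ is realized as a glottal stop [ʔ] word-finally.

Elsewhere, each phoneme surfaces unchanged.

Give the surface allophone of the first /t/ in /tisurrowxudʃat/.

/t/ — word-initial; rule 2 does not apply here → [t].

[t]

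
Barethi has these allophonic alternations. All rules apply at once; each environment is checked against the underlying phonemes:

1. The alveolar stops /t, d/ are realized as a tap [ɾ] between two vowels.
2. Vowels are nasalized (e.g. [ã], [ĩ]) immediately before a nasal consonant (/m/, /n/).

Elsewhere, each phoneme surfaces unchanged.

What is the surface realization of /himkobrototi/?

[hĩmkobroɾoɾi]

/i/ meets the environment for rule 2 (before a nasal consonant) → [ĩ].
/o/ (between /k/ and /b/) is in the target of rule 2 but the environment (before a nasal consonant) is not met → [o].
/o/ (between /r/ and /t/) fails the environment for rule 2, so it stays [o].
Rule 1 applies to /t/ (between /o/ and /o/: between two vowels) → [ɾ].
/o/ (between /t/ and /t/) fails the environment for rule 2, so it stays [o].
/t/ — between /o/ and /i/, between two vowels — surfaces as [ɾ] (rule 1).
/i/ — word-final; rule 2 does not apply here → [i].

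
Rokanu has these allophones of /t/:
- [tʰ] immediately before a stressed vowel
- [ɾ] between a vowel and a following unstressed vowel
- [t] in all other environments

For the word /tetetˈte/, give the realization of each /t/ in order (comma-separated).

[t], [ɾ], [t], [tʰ]

Occurrence 1 (position 1): no conditioning environment matches → elsewhere allophone [t].
Occurrence 2 (position 3): between a vowel and an unstressed vowel → [ɾ].
Occurrence 3 (position 5): no conditioning environment matches → elsewhere allophone [t].
Occurrence 4 (position 6): immediately before a stressed vowel → [tʰ].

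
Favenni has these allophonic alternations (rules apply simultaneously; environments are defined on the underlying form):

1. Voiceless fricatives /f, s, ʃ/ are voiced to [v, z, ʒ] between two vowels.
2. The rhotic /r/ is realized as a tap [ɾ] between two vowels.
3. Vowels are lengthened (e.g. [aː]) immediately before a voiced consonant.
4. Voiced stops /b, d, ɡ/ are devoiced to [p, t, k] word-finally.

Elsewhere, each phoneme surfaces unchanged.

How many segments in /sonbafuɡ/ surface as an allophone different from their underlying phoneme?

4

Segments that undergo a rule: /o/ → [oː] (rule 3); /f/ → [v] (rule 1); /u/ → [uː] (rule 3); /ɡ/ → [k] (rule 4).
All other segments surface unchanged.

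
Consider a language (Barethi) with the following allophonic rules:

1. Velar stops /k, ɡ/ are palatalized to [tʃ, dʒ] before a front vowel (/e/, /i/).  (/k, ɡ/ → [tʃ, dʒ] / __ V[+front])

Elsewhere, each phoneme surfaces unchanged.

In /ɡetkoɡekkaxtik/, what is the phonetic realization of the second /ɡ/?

/ɡ/ (between /o/ and /e/) occurs before a front vowel → [dʒ] by rule 1.

[dʒ]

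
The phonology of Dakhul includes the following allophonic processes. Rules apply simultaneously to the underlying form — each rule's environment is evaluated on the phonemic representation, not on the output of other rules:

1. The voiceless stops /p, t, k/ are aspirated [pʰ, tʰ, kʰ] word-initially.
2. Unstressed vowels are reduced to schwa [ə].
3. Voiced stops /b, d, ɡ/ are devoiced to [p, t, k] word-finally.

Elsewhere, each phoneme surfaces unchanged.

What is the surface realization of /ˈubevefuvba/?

/u/ (word-initial) fails the environment for rule 2, so it stays [u].
/b/ (between /u/ and /e/): rule 3 targets it, but not word-finally → unchanged [b].
/e/ meets the environment for rule 2 (in an unstressed syllable) → [ə].
/e/ (between /v/ and /f/): in an unstressed syllable, so rule 2 applies → [ə].
/u/ — between /f/ and /v/, in an unstressed syllable — surfaces as [ə] (rule 2).
/b/ (between /v/ and /a/) is in the target of rule 3 but the environment (word-finally) is not met → [b].
/a/ meets the environment for rule 2 (in an unstressed syllable) → [ə].

[ˈubəvəfəvbə]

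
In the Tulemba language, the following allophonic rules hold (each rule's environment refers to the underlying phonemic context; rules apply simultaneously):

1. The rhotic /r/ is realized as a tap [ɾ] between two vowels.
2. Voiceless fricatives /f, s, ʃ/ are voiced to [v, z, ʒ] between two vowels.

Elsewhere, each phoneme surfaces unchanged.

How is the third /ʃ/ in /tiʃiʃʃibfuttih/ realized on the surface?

[ʃ]

/ʃ/ (between /ʃ/ and /i/) fails the environment for rule 2, so it stays [ʃ].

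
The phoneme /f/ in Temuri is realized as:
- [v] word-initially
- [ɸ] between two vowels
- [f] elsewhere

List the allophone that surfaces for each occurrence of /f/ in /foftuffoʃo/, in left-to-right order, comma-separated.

Occurrence 1 (position 1): word-initially → [v].
Occurrence 2 (position 3): no conditioning environment matches → elsewhere allophone [f].
Occurrence 3 (position 6): no conditioning environment matches → elsewhere allophone [f].
Occurrence 4 (position 7): no conditioning environment matches → elsewhere allophone [f].

[v], [f], [f], [f]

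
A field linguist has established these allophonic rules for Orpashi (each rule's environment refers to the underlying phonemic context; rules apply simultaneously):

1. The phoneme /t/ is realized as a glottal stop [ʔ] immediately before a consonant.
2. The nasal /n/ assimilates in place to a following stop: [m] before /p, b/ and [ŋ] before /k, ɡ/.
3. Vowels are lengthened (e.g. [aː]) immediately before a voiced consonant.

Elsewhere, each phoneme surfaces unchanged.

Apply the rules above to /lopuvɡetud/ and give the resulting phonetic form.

/l/ stays [l].
/o/ (between /l/ and /p/) fails the environment for rule 3, so it stays [o].
/p/ (between /o/ and /u/) is unaffected → [p].
/u/ — between /p/ and /v/, before a voiced consonant — surfaces as [uː] (rule 3).
/v/ (between /u/ and /ɡ/) is unaffected → [v].
/ɡ/ — not in any rule's target class → [ɡ].
/e/ (between /ɡ/ and /t/): rule 3 targets it, but not before a voiced consonant → unchanged [e].
/t/ (between /e/ and /u/) is in the target of rule 1 but the environment (immediately before a consonant) is not met → [t].
Rule 3 applies to /u/ (between /t/ and /d/: before a voiced consonant) → [uː].
/d/ (word-final): no rule targets it → [d].

[lopuːvɡetuːd]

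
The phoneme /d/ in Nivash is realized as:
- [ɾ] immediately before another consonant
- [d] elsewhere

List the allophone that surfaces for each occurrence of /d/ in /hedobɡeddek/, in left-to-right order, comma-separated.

Occurrence 1 (position 3): no conditioning environment matches → elsewhere allophone [d].
Occurrence 2 (position 8): immediately before another consonant → [ɾ].
Occurrence 3 (position 9): no conditioning environment matches → elsewhere allophone [d].

[d], [ɾ], [d]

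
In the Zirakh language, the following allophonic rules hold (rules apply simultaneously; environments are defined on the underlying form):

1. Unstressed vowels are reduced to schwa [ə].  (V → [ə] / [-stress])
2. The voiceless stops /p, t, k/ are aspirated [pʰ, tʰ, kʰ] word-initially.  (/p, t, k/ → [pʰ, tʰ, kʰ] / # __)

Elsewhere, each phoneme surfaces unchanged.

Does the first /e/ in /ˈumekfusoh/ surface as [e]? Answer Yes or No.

No

/e/ (between /m/ and /k/): in an unstressed syllable, so rule 1 applies → [ə].
The actual realization is [ə], not [e].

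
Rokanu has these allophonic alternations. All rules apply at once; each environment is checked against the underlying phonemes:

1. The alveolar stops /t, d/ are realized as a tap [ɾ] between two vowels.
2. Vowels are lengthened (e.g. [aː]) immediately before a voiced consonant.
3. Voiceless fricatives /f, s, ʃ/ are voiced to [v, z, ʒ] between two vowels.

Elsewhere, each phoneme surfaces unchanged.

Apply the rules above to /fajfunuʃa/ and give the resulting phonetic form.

/f/ (word-initial) is in the target of rule 3 but the environment (between two vowels) is not met → [f].
Rule 2 applies to /a/ (between /f/ and /j/: before a voiced consonant) → [aː].
/j/ stays [j].
/f/ — between /j/ and /u/; rule 3 does not apply here → [f].
/u/ meets the environment for rule 2 (before a voiced consonant) → [uː].
/n/ — not in any rule's target class → [n].
/u/ (between /n/ and /ʃ/) is in the target of rule 2 but the environment (before a voiced consonant) is not met → [u].
Rule 3 applies to /ʃ/ (between /u/ and /a/: between two vowels) → [ʒ].
/a/ (word-final) is in the target of rule 2 but the environment (before a voiced consonant) is not met → [a].

[faːjfuːnuʒa]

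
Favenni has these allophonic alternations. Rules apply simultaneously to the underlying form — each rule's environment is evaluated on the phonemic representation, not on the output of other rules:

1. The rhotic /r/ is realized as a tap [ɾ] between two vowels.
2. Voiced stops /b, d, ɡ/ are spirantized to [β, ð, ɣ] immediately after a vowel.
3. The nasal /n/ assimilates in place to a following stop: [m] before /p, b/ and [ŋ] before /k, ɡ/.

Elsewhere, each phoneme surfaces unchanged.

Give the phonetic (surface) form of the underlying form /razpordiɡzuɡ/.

[razpordiɣzuɣ]

/r/ (word-initial): rule 1 targets it, but not between two vowels → unchanged [r].
/r/ (between /o/ and /d/) is in the target of rule 1 but the environment (between two vowels) is not met → [r].
/d/ (between /r/ and /i/): rule 2 targets it, but not immediately after a vowel → unchanged [d].
/ɡ/ (between /i/ and /z/) occurs immediately after a vowel → [ɣ] by rule 2.
/ɡ/ (word-final) occurs immediately after a vowel → [ɣ] by rule 2.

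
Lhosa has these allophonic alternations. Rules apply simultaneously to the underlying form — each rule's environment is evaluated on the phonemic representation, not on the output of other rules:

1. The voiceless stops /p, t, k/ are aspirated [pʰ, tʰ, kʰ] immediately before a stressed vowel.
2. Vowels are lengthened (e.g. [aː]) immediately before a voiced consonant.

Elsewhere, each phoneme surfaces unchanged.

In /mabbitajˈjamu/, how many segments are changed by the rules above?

Segments that undergo a rule: /a/ → [aː] (rule 2); /a/ → [aː] (rule 2); /a/ → [aː] (rule 2).
All other segments surface unchanged.

3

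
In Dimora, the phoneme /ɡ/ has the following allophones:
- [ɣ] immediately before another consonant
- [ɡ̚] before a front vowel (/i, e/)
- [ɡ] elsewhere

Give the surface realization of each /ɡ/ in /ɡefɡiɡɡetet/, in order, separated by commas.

Occurrence 1 (position 1): before a front vowel (/i, e/) → [ɡ̚].
Occurrence 2 (position 4): before a front vowel (/i, e/) → [ɡ̚].
Occurrence 3 (position 6): immediately before another consonant → [ɣ].
Occurrence 4 (position 7): before a front vowel (/i, e/) → [ɡ̚].

[ɡ̚], [ɡ̚], [ɣ], [ɡ̚]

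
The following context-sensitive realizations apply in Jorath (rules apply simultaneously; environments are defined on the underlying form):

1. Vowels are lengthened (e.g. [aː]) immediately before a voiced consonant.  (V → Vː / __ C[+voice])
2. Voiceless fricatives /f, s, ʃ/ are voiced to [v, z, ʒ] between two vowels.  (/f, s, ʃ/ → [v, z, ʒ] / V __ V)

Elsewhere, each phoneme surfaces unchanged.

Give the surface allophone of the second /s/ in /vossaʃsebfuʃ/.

/s/ — between /s/ and /a/; rule 2 does not apply here → [s].

[s]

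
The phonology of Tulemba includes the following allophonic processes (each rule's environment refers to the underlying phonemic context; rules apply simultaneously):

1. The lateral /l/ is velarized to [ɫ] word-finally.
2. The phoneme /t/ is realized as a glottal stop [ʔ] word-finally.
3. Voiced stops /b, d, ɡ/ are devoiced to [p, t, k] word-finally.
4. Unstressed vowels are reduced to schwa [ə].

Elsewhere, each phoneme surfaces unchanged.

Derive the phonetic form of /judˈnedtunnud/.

/u/ meets the environment for rule 4 (in an unstressed syllable) → [ə].
/d/ (between /u/ and /n/): rule 3 targets it, but not word-finally → unchanged [d].
/e/ (between /n/ and /d/) is in the target of rule 4 but the environment (in an unstressed syllable) is not met → [e].
/d/ (between /e/ and /t/): rule 3 targets it, but not word-finally → unchanged [d].
/t/ — between /d/ and /u/; rule 2 does not apply here → [t].
/u/ — between /t/ and /n/, in an unstressed syllable — surfaces as [ə] (rule 4).
/u/ (between /n/ and /d/) occurs in an unstressed syllable → [ə] by rule 4.
/d/ (word-final) occurs word-finally → [t] by rule 3.

[jədˈnedtənnət]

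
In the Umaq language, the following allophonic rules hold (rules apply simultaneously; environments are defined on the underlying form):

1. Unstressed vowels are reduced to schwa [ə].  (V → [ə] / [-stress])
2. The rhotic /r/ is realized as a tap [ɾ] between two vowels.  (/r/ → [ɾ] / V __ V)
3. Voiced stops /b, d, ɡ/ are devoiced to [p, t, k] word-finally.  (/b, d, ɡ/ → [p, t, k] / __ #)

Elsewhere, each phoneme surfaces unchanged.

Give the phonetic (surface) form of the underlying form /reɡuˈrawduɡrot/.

/r/ (word-initial) is in the target of rule 2 but the environment (between two vowels) is not met → [r].
Rule 1 applies to /e/ (between /r/ and /ɡ/: in an unstressed syllable) → [ə].
/ɡ/ (between /e/ and /u/) is in the target of rule 3 but the environment (word-finally) is not met → [ɡ].
/u/ — between /ɡ/ and /r/, in an unstressed syllable — surfaces as [ə] (rule 1).
/r/ (between /u/ and /a/) occurs between two vowels → [ɾ] by rule 2.
/a/ (between /r/ and /w/) is in the target of rule 1 but the environment (in an unstressed syllable) is not met → [a].
/w/ stays [w].
/d/ — between /w/ and /u/; rule 3 does not apply here → [d].
Rule 1 applies to /u/ (between /d/ and /ɡ/: in an unstressed syllable) → [ə].
/ɡ/ (between /u/ and /r/): rule 3 targets it, but not word-finally → unchanged [ɡ].
/r/ (between /ɡ/ and /o/) is in the target of rule 2 but the environment (between two vowels) is not met → [r].
/o/ (between /r/ and /t/) occurs in an unstressed syllable → [ə] by rule 1.
/t/ stays [t].

[rəɡəˈɾawdəɡrət]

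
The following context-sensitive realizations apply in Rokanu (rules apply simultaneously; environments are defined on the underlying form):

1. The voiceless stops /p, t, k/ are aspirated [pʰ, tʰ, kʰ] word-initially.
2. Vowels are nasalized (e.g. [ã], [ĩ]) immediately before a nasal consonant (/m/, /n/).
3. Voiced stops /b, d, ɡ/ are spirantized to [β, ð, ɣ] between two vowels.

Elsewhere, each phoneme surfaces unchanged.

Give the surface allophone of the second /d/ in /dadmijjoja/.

/d/ (between /a/ and /m/) fails the environment for rule 3, so it stays [d].

[d]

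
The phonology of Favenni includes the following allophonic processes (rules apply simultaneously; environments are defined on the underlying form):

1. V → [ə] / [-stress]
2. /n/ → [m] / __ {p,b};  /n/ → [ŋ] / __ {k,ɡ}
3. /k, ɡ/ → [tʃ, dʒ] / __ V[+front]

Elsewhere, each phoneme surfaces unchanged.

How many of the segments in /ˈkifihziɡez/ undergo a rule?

5

Segments that undergo a rule: /k/ → [tʃ] (rule 3); /i/ → [ə] (rule 1); /i/ → [ə] (rule 1); /ɡ/ → [dʒ] (rule 3); /e/ → [ə] (rule 1).
All other segments surface unchanged.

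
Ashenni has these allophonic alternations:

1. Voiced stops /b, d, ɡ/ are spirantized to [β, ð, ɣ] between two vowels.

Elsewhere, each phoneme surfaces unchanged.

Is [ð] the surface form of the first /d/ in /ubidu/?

/d/ meets the environment for rule 1 (between two vowels) → [ð].
The actual realization is [ð], which matches [ð].

Yes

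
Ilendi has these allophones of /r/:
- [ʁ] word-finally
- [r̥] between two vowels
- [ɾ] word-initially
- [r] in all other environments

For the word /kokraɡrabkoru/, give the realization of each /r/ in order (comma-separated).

Occurrence 1 (position 4): no conditioning environment matches → elsewhere allophone [r].
Occurrence 2 (position 7): no conditioning environment matches → elsewhere allophone [r].
Occurrence 3 (position 12): between two vowels → [r̥].

[r], [r], [r̥]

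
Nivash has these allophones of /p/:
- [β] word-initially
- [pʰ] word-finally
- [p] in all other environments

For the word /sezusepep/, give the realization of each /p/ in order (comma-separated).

[p], [pʰ]

Occurrence 1 (position 7): no conditioning environment matches → elsewhere allophone [p].
Occurrence 2 (position 9): word-finally → [pʰ].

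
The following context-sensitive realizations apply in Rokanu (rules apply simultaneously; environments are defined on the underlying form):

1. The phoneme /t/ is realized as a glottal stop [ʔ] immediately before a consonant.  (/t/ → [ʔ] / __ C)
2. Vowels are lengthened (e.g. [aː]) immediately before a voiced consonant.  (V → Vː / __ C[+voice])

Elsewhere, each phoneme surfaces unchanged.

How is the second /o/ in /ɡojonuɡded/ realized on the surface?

[oː]

/o/ — between /j/ and /n/, before a voiced consonant — surfaces as [oː] (rule 2).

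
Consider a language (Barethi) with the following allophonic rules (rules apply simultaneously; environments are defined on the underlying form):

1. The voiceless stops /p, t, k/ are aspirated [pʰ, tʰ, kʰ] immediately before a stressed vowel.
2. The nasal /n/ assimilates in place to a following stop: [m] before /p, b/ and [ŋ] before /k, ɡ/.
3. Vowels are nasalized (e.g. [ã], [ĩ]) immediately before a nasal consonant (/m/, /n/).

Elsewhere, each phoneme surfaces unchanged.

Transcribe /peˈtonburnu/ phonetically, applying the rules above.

[peˈtʰõmburnu]

/p/ (word-initial) is in the target of rule 1 but the environment (immediately before a stressed vowel) is not met → [p].
/e/ (between /p/ and /t/): rule 3 targets it, but not before a nasal consonant → unchanged [e].
/t/ — between /e/ and /o/, immediately before a stressed vowel — surfaces as [tʰ] (rule 1).
Rule 3 applies to /o/ (between /t/ and /n/: before a nasal consonant) → [õ].
/n/ meets the environment for rule 2 (before a labial or velar stop) → [m].
/u/ (between /b/ and /r/) is in the target of rule 3 but the environment (before a nasal consonant) is not met → [u].
/n/ — between /r/ and /u/; rule 2 does not apply here → [n].
/u/ (word-final) is in the target of rule 3 but the environment (before a nasal consonant) is not met → [u].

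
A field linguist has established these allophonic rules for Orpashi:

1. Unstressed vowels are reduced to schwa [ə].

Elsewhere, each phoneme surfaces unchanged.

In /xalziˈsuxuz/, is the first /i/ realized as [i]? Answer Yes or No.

/i/ meets the environment for rule 1 (in an unstressed syllable) → [ə].
The actual realization is [ə], not [i].

No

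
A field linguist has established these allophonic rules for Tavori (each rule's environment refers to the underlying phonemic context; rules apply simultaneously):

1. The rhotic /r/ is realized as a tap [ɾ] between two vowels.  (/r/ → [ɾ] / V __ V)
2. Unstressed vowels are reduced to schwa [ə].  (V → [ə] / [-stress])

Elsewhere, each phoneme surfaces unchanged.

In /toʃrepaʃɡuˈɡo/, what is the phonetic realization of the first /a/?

[ə]

/a/ (between /p/ and /ʃ/) occurs in an unstressed syllable → [ə] by rule 2.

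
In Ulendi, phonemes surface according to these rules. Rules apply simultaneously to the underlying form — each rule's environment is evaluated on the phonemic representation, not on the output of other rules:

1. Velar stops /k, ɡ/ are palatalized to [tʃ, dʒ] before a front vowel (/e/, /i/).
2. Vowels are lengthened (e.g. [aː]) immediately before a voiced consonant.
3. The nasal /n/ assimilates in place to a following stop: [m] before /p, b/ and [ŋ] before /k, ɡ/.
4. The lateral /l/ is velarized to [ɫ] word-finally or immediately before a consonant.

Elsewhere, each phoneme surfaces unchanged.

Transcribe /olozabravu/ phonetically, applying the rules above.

[oːloːzaːbraːvu]

/o/ (word-initial): before a voiced consonant, so rule 2 applies → [oː].
/l/ (between /o/ and /o/): rule 4 targets it, but not word-finally or immediately before a consonant → unchanged [l].
/o/ meets the environment for rule 2 (before a voiced consonant) → [oː].
/z/ (between /o/ and /a/) is unaffected → [z].
/a/ (between /z/ and /b/): before a voiced consonant, so rule 2 applies → [aː].
/b/ — not in any rule's target class → [b].
/r/ — not in any rule's target class → [r].
/a/ — between /r/ and /v/, before a voiced consonant — surfaces as [aː] (rule 2).
/v/ stays [v].
/u/ (word-final): rule 2 targets it, but not before a voiced consonant → unchanged [u].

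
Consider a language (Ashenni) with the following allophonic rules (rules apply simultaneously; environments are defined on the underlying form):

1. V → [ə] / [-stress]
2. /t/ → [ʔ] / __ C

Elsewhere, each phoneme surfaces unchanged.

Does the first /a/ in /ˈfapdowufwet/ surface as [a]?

Yes

/a/ (between /f/ and /p/) fails the environment for rule 1, so it stays [a].
The actual realization is [a], which matches [a].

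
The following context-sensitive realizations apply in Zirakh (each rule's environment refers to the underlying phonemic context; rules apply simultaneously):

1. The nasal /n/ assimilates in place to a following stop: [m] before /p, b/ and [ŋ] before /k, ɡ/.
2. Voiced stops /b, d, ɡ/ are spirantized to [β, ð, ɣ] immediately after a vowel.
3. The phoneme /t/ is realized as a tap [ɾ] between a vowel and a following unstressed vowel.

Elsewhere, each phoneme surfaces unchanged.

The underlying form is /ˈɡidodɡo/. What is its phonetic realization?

[ˈɡiðoðɡo]

/ɡ/ (word-initial) fails the environment for rule 2, so it stays [ɡ].
/i/ — not in any rule's target class → [i].
/d/ meets the environment for rule 2 (immediately after a vowel) → [ð].
/o/ (between /d/ and /d/): no rule targets it → [o].
/d/ (between /o/ and /ɡ/): immediately after a vowel, so rule 2 applies → [ð].
/ɡ/ (between /d/ and /o/): rule 2 targets it, but not immediately after a vowel → unchanged [ɡ].
/o/ stays [o].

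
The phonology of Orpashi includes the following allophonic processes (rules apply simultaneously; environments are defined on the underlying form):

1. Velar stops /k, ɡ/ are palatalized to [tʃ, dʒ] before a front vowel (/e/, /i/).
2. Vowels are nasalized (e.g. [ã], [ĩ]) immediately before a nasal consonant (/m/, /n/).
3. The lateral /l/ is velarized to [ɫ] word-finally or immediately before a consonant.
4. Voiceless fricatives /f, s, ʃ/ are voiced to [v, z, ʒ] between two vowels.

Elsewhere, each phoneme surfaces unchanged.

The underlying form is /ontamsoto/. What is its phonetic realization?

/o/ — word-initial, before a nasal consonant — surfaces as [õ] (rule 2).
/a/ (between /t/ and /m/): before a nasal consonant, so rule 2 applies → [ã].
/s/ (between /m/ and /o/) fails the environment for rule 4, so it stays [s].
/o/ (between /s/ and /t/): rule 2 targets it, but not before a nasal consonant → unchanged [o].
/o/ — word-final; rule 2 does not apply here → [o].

[õntãmsoto]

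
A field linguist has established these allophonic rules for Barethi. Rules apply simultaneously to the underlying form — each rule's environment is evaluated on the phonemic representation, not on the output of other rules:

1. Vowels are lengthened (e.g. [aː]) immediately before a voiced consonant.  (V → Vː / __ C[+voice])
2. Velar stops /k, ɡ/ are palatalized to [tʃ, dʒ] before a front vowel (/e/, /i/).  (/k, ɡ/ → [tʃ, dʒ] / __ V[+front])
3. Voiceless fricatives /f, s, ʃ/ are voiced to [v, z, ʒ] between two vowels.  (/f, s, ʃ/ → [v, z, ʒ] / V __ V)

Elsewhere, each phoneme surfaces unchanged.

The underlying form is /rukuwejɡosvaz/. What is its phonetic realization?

/r/ — not in any rule's target class → [r].
/u/ (between /r/ and /k/) fails the environment for rule 1, so it stays [u].
/k/ (between /u/ and /u/) is in the target of rule 2 but the environment (before a front vowel) is not met → [k].
/u/ (between /k/ and /w/) occurs before a voiced consonant → [uː] by rule 1.
/w/ (between /u/ and /e/) is unaffected → [w].
/e/ (between /w/ and /j/): before a voiced consonant, so rule 1 applies → [eː].
/j/ stays [j].
/ɡ/ (between /j/ and /o/): rule 2 targets it, but not before a front vowel → unchanged [ɡ].
/o/ (between /ɡ/ and /s/) fails the environment for rule 1, so it stays [o].
/s/ (between /o/ and /v/) fails the environment for rule 3, so it stays [s].
/v/ stays [v].
Rule 1 applies to /a/ (between /v/ and /z/: before a voiced consonant) → [aː].
/z/ — not in any rule's target class → [z].

[rukuːweːjɡosvaːz]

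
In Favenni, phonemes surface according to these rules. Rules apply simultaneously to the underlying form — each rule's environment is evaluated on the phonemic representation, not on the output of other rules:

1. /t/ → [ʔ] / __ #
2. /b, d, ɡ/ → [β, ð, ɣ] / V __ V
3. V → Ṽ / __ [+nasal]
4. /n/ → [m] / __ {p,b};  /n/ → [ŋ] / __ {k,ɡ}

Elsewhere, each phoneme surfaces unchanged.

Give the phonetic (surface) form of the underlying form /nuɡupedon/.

[nuɣupeðõn]

/n/ (word-initial) fails the environment for rule 4, so it stays [n].
/u/ — between /n/ and /ɡ/; rule 3 does not apply here → [u].
Rule 2 applies to /ɡ/ (between /u/ and /u/: between two vowels) → [ɣ].
/u/ (between /ɡ/ and /p/): rule 3 targets it, but not before a nasal consonant → unchanged [u].
/e/ (between /p/ and /d/) fails the environment for rule 3, so it stays [e].
/d/ meets the environment for rule 2 (between two vowels) → [ð].
Rule 3 applies to /o/ (between /d/ and /n/: before a nasal consonant) → [õ].
/n/ (word-final) is in the target of rule 4 but the environment (before a labial or velar stop) is not met → [n].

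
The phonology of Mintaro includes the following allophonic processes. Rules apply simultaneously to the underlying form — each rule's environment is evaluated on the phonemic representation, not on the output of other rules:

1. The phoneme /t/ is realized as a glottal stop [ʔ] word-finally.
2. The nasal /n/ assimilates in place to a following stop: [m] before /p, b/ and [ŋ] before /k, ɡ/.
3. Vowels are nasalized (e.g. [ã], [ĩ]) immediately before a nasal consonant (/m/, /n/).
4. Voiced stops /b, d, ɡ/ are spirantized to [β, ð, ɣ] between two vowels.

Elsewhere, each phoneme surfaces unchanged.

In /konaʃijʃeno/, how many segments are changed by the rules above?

2

Segments that undergo a rule: /o/ → [õ] (rule 3); /e/ → [ẽ] (rule 3).
All other segments surface unchanged.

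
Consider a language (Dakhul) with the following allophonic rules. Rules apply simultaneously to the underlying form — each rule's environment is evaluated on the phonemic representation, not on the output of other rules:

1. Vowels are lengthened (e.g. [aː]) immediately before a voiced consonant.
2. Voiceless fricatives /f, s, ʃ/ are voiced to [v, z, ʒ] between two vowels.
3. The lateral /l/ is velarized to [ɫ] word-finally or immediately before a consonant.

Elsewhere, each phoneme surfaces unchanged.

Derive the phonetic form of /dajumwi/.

Rule 1 applies to /a/ (between /d/ and /j/: before a voiced consonant) → [aː].
Rule 1 applies to /u/ (between /j/ and /m/: before a voiced consonant) → [uː].
/i/ — word-final; rule 1 does not apply here → [i].

[daːjuːmwi]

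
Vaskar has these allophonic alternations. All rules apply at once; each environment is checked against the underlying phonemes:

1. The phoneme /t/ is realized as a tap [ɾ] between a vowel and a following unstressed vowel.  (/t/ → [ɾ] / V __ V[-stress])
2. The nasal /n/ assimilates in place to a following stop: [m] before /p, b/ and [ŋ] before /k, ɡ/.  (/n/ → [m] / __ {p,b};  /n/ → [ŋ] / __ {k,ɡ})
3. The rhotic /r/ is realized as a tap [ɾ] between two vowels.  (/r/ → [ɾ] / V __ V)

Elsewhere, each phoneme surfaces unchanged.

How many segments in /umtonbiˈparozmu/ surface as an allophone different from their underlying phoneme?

Segments that undergo a rule: /n/ → [m] (rule 2); /r/ → [ɾ] (rule 3).
All other segments surface unchanged.

2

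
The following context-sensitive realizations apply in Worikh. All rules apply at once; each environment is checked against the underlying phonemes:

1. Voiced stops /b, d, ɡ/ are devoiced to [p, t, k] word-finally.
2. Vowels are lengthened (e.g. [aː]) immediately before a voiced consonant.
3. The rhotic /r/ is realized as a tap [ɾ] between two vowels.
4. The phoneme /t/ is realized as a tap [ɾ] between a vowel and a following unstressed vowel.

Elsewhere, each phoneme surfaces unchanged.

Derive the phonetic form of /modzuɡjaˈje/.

[moːdzuːɡjaːˈje]

/m/ (word-initial): no rule targets it → [m].
/o/ (between /m/ and /d/) occurs before a voiced consonant → [oː] by rule 2.
/d/ (between /o/ and /z/) is in the target of rule 1 but the environment (word-finally) is not met → [d].
/z/ — not in any rule's target class → [z].
/u/ meets the environment for rule 2 (before a voiced consonant) → [uː].
/ɡ/ (between /u/ and /j/): rule 1 targets it, but not word-finally → unchanged [ɡ].
/j/ (between /ɡ/ and /a/) is unaffected → [j].
Rule 2 applies to /a/ (between /j/ and /j/: before a voiced consonant) → [aː].
/j/ (between /a/ and /e/): no rule targets it → [j].
/e/ — word-final; rule 2 does not apply here → [e].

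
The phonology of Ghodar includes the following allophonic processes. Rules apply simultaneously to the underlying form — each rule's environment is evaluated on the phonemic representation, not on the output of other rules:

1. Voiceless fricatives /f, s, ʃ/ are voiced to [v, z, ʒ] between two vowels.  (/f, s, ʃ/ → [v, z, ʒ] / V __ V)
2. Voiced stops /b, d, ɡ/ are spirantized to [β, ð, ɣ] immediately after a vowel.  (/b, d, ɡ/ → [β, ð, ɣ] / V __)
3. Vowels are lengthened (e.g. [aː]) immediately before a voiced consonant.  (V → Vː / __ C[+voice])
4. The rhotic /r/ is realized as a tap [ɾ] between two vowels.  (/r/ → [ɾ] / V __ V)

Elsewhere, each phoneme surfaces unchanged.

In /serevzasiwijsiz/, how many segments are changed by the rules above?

7

Segments that undergo a rule: /e/ → [eː] (rule 3); /r/ → [ɾ] (rule 4); /e/ → [eː] (rule 3); /s/ → [z] (rule 1); /i/ → [iː] (rule 3); /i/ → [iː] (rule 3); /i/ → [iː] (rule 3).
All other segments surface unchanged.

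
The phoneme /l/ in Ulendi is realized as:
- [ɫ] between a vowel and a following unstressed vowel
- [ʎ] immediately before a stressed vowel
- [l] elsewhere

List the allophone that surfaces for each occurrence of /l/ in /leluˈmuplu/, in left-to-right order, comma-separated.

Occurrence 1 (position 1): no conditioning environment matches → elsewhere allophone [l].
Occurrence 2 (position 3): between a vowel and a following unstressed vowel → [ɫ].
Occurrence 3 (position 8): no conditioning environment matches → elsewhere allophone [l].

[l], [ɫ], [l]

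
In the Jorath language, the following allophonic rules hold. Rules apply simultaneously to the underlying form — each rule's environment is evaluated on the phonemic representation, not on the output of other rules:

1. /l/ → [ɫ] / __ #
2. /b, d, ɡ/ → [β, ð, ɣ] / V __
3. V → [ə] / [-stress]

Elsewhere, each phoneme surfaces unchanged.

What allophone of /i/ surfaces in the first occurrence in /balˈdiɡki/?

[i]

/i/ — between /d/ and /ɡ/; rule 3 does not apply here → [i].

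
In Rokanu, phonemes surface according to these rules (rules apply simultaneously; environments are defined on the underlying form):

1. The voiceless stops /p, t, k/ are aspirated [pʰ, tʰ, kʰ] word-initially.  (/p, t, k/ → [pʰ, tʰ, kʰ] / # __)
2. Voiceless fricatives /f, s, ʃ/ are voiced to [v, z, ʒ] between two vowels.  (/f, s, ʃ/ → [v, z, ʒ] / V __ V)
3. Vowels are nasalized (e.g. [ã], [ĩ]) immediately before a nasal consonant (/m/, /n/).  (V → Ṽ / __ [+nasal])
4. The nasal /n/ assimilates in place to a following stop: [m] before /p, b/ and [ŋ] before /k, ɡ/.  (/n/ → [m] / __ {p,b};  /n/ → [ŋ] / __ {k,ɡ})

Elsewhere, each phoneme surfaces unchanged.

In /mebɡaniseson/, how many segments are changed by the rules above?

Segments that undergo a rule: /a/ → [ã] (rule 3); /s/ → [z] (rule 2); /s/ → [z] (rule 2); /o/ → [õ] (rule 3).
All other segments surface unchanged.

4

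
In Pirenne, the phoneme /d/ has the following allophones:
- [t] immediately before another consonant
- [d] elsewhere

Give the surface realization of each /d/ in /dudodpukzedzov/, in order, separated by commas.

Occurrence 1 (position 1): no conditioning environment matches → elsewhere allophone [d].
Occurrence 2 (position 3): no conditioning environment matches → elsewhere allophone [d].
Occurrence 3 (position 5): immediately before another consonant → [t].
Occurrence 4 (position 11): immediately before another consonant → [t].

[d], [d], [t], [t]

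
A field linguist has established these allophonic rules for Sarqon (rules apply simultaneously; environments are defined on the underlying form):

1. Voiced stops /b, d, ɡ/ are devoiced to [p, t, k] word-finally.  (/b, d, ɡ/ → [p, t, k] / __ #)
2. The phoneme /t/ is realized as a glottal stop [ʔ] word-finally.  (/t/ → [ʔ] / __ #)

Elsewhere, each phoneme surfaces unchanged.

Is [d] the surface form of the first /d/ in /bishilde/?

/d/ — between /l/ and /e/; rule 1 does not apply here → [d].
The actual realization is [d], which matches [d].

Yes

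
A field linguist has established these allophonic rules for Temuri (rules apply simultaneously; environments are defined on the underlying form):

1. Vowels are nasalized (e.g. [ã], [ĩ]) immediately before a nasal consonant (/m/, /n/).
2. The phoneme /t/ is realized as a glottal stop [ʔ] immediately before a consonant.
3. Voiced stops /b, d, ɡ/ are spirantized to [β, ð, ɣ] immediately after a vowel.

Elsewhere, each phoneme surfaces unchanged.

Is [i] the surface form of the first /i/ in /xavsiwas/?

Yes

/i/ (between /s/ and /w/): rule 1 targets it, but not before a nasal consonant → unchanged [i].
The actual realization is [i], which matches [i].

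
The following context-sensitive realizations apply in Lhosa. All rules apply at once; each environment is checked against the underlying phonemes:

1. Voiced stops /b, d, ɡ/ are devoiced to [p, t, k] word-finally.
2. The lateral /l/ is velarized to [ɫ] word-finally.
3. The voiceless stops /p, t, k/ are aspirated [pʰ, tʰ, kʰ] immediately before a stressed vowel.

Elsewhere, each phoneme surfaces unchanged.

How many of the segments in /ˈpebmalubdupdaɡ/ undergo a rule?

Segments that undergo a rule: /p/ → [pʰ] (rule 3); /ɡ/ → [k] (rule 1).
All other segments surface unchanged.

2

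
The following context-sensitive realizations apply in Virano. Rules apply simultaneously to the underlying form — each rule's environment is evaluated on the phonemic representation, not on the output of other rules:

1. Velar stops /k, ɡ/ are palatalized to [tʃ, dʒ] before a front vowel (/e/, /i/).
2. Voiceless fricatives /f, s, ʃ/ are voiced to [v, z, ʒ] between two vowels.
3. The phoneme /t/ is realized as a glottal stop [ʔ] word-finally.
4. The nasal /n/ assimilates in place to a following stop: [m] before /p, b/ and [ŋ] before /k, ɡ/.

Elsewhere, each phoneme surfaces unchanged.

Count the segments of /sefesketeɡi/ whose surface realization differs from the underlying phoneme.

Segments that undergo a rule: /f/ → [v] (rule 2); /k/ → [tʃ] (rule 1); /ɡ/ → [dʒ] (rule 1).
All other segments surface unchanged.

3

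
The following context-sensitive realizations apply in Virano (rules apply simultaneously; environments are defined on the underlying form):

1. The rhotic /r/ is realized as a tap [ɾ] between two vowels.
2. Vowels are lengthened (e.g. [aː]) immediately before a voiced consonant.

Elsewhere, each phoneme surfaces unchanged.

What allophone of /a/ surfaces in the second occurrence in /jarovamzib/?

/a/ meets the environment for rule 2 (before a voiced consonant) → [aː].

[aː]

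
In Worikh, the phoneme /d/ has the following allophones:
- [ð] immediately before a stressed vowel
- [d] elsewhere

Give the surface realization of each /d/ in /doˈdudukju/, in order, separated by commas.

Occurrence 1 (position 1): no conditioning environment matches → elsewhere allophone [d].
Occurrence 2 (position 3): immediately before a stressed vowel → [ð].
Occurrence 3 (position 5): no conditioning environment matches → elsewhere allophone [d].

[d], [ð], [d]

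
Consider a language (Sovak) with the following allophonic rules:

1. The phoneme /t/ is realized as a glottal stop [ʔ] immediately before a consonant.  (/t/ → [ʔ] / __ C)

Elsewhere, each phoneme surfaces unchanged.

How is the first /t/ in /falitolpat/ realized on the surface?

[t]

/t/ (between /i/ and /o/) is in the target of rule 1 but the environment (immediately before a consonant) is not met → [t].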